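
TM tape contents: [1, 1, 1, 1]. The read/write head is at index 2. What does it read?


Tape: [1, 1, 1, 1]
Positions: 0 1 2 3
Values:    1 1 1 1
Head at position 2
tape[2] = 1

1


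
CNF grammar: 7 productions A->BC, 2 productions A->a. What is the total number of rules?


CNF allows two rule forms:
  A -> BC (binary): 7 rules
  A -> a (terminal): 2 rules
Total = 7 + 2 = 9

9


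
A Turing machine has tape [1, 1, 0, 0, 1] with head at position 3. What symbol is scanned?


Tape: [1, 1, 0, 0, 1]
Positions: 0 1 2 3 4
Values:    1 1 0 0 1
Head at position 3
tape[3] = 0

0


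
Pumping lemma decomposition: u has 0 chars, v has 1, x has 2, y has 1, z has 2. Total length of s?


|s| = |u| + |v| + |x| + |y| + |z|
= 0 + 1 + 2 + 1 + 2
= 1 + 2 + 3
= 3 + 3
= 6

6


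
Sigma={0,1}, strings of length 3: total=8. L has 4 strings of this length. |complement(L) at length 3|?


Alphabet: {0,1}
String length: 3
Total strings of length 3 = 2^3 = 8
Strings in L = 4
Complement = total - |L|
= 8 - 4
= 4

4


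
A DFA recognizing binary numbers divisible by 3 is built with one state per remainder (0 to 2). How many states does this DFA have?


Divisibility by 3 is tracked via the remainder mod 3: 0, 1, ..., 2
The construction assigns one state to each remainder
Number of remainders = 3

3


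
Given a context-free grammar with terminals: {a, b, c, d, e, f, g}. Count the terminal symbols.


Terminal symbols: a, b, c, d, e, f, g
Counting each: a (#1), b (#2), c (#3), d (#4), e (#5), f (#6), g (#7)
Total = 7

7


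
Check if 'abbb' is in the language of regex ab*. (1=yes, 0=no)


Pattern: ab*
String: 'abbb'
Pattern requires: exactly one 'a' followed by zero or more 'b's
First char is 'a' -> OK
Rest 'bbb': all b's? Yes
Result: 1

1


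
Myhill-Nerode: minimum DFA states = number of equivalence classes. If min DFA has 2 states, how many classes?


Myhill-Nerode theorem:
Number of equivalence classes = number of states in minimal DFA
Minimal DFA states = 2
Therefore equivalence classes = 2

2


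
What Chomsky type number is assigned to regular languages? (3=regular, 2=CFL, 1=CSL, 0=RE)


Chomsky hierarchy levels:
  Type 3: Regular (DFA/NFA/regex)
  Type 2: Context-free (PDA)
  Type 1: Context-sensitive
  Type 0: Recursively enumerable (TM)
'regular' corresponds to Type 3

3


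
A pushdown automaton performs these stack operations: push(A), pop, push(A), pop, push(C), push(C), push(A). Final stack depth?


Tracing stack operations:
  push(A) -> stack = [A], depth=1
  pop -> removed A, stack = [], depth=0
  push(A) -> stack = [A], depth=1
  pop -> removed A, stack = [], depth=0
  push(C) -> stack = [C], depth=1
  push(C) -> stack = [C,C], depth=2
  push(A) -> stack = [C,C,A], depth=3
Final depth = 3

3


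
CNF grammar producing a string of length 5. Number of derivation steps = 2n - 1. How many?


Chomsky Normal Form derivation:
String length n = 5
Each step either:
  - Splits a nonterminal into two (n-1 such steps)
  - Converts a nonterminal to terminal (n such steps)
Total = (n-1) + n = 2n - 1
= 2(5) - 1
= 10 - 1
= 9

9


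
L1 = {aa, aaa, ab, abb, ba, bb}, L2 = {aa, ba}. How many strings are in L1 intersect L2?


L1 = {aa, aaa, ab, abb, ba, bb}
L2 = {aa, ba}
Checking each string in L1 against L2:
  'aa': in L2? Yes
  'aaa': in L2? No
  'ab': in L2? No
  'abb': in L2? No
  'ba': in L2? Yes
  'bb': in L2? No
Intersection = {aa, ba}
|L1 ∩ L2| = 2

2


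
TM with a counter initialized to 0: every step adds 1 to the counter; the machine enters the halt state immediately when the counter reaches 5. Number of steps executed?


Counter starts at 0. Counting sequence:
  Step 1: counter = 1
  Step 2: counter = 2
  Step 3: counter = 3
  Step 4: counter = 4
  Step 5: counter = 5
Counter reached 5 -> halt
Total steps = 5

5


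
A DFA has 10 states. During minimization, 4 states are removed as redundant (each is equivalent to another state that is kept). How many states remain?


Original DFA: 10 states
Redundant states removed: 4
Minimized states = original - removed
= 10 - 4
= 6

6


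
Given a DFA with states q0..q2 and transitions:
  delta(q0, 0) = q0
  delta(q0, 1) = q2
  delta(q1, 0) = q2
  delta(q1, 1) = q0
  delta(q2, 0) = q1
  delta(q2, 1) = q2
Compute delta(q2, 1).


Looking up transition function:
delta(q2, 1) in the table
Row: q2, Column: 1
Result: q2

q2


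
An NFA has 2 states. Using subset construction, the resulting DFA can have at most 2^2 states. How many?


NFA has 2 states
Subset construction: each DFA state = subset of NFA states
Maximum subsets = 2^2
2^2 = 4

4


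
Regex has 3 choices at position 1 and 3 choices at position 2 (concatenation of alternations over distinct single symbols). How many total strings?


First group: 3 alternatives
Second group: 3 alternatives
Concatenation: each choice from group 1 pairs with each from group 2
Total = 3 x 3 = 9

9


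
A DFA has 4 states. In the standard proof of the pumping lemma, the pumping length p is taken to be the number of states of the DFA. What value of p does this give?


Pumping lemma for regular languages (standard proof):
Take p = |Q|, the number of DFA states.
Any string of length >= |Q| passes through |Q|+1 states while reading its first |Q| symbols,
so by pigeonhole some state repeats, giving the loop that can be pumped.
Here |Q| = 4
Therefore the proof uses p = 4

4


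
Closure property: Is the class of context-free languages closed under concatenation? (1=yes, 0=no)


CFL closure properties:
  Closed under: union, concatenation, Kleene star
  NOT closed under: intersection, complement
Operation 'concatenation' is in closed list -> Yes (closed)

1


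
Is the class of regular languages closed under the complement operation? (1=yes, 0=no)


Regular languages are closed under:
- Union (DFA product construction)
- Intersection (DFA product construction)
- Complement (swap accept/reject states)
- Concatenation (NFA construction)
- Kleene star (NFA construction)
complement is in this list
Therefore: closed

1


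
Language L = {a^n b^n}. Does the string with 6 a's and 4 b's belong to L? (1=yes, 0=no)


Language requires equal numbers of a's and b's
PDA pushes for each 'a', pops for each 'b'
Number of a's = 6
Number of b's = 4
6 != 4 -> Reject

0


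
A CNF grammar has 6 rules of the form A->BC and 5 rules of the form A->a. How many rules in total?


CNF allows two rule forms:
  A -> BC (binary): 6 rules
  A -> a (terminal): 5 rules
Total = 6 + 5 = 11

11


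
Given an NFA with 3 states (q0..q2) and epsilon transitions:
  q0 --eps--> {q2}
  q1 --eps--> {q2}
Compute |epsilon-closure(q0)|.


Starting from q0
Initialize closure = {q0}
Follow epsilon from q0 -> add q2
Final closure: {q0, q2}
Size = 2

2


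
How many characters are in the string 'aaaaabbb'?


String: 'aaaaabbb'
Counting characters:
  'a' appears 5 time(s)
  'b' appears 3 time(s)
Total length = 5 + 3 = 8

8


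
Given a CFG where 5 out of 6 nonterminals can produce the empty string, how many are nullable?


Nonterminals: {S, A, B, C, D, E}
A nonterminal is nullable if it can derive epsilon
Counting nullable nonterminals: 5
Total nullable = 5

5


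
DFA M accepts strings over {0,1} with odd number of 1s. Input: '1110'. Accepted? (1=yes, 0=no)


DFA has 2 states: q_even (start, accept=no) and q_odd
Processing string '1110' character by character:
  Position 0: read '1', 1-count=1 -> q_odd
  Position 1: read '1', 1-count=2 -> q_even
  Position 2: read '1', 1-count=3 -> q_odd
  Position 3: read '0', 1-count=3 -> q_odd (no change)
Final state: q_odd, total 1s = 3 (odd); the DFA requires an odd count -> accept

1


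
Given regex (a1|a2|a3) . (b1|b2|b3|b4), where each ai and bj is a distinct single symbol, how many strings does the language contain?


First group: 3 alternatives
Second group: 4 alternatives
Concatenation: each choice from group 1 pairs with each from group 2
Total = 3 x 4 = 12

12


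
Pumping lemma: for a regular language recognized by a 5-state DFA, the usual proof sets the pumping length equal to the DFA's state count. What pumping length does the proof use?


Pumping lemma for regular languages (standard proof):
Take p = |Q|, the number of DFA states.
Any string of length >= |Q| passes through |Q|+1 states while reading its first |Q| symbols,
so by pigeonhole some state repeats, giving the loop that can be pumped.
Here |Q| = 5
Therefore the proof uses p = 5

5


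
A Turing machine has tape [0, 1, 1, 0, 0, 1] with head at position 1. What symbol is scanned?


Tape: [0, 1, 1, 0, 0, 1]
Positions: 0 1 2 3 4 5
Values:    0 1 1 0 0 1
Head at position 1
tape[1] = 1

1


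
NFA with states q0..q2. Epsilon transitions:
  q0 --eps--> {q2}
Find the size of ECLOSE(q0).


Starting from q0
Initialize closure = {q0}
Follow epsilon from q0 -> add q2
Final closure: {q0, q2}
Size = 2

2


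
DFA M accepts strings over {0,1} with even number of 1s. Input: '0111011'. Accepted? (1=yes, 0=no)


DFA has 2 states: q_even (start, accept=yes) and q_odd
Processing string '0111011' character by character:
  Position 0: read '0', 1-count=0 -> q_even (no change)
  Position 1: read '1', 1-count=1 -> q_odd
  Position 2: read '1', 1-count=2 -> q_even
  Position 3: read '1', 1-count=3 -> q_odd
  Position 4: read '0', 1-count=3 -> q_odd (no change)
  Position 5: read '1', 1-count=4 -> q_even
  Position 6: read '1', 1-count=5 -> q_odd
Final state: q_odd, total 1s = 5 (odd); the DFA requires an even count -> reject

0


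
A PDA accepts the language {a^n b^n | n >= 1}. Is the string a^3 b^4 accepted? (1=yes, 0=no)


Language requires equal numbers of a's and b's
PDA pushes for each 'a', pops for each 'b'
Number of a's = 3
Number of b's = 4
3 != 4 -> Reject

0


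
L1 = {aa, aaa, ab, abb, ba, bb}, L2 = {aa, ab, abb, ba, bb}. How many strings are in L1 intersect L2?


L1 = {aa, aaa, ab, abb, ba, bb}
L2 = {aa, ab, abb, ba, bb}
Checking each string in L1 against L2:
  'aa': in L2? Yes
  'aaa': in L2? No
  'ab': in L2? Yes
  'abb': in L2? Yes
  'ba': in L2? Yes
  'bb': in L2? Yes
Intersection = {aa, ab, abb, ba, bb}
|L1 ∩ L2| = 5

5


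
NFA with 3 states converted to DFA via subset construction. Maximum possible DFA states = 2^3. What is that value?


NFA has 3 states
Subset construction: each DFA state = subset of NFA states
Maximum subsets = 2^3
2^3 = 8

8


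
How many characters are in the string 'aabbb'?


String: 'aabbb'
Counting characters:
  'a' appears 2 time(s)
  'b' appears 3 time(s)
Total length = 2 + 3 = 5

5


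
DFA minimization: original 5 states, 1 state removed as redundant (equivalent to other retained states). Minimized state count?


Original DFA: 5 states
Redundant states removed: 1
Minimized states = original - removed
= 5 - 1
= 4

4


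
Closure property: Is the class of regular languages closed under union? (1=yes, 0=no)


Regular languages are closed under all standard operations:
- Union: Yes (product construction)
- Intersection: Yes (product construction)
- Complement: Yes (swap accept/reject)
- Concatenation: Yes (NFA construction)
Operation: union -> Closed

1


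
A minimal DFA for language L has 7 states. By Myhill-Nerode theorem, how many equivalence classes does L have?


Myhill-Nerode theorem:
Number of equivalence classes = number of states in minimal DFA
Minimal DFA states = 7
Therefore equivalence classes = 7

7


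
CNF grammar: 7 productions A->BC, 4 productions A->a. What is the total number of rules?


CNF allows two rule forms:
  A -> BC (binary): 7 rules
  A -> a (terminal): 4 rules
Total = 7 + 4 = 11

11


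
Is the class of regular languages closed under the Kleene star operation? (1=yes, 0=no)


Regular languages are closed under:
- Union (DFA product construction)
- Intersection (DFA product construction)
- Complement (swap accept/reject states)
- Concatenation (NFA construction)
- Kleene star (NFA construction)
Kleene star is in this list
Therefore: closed

1


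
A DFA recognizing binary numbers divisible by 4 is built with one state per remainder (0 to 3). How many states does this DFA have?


Divisibility by 4 is tracked via the remainder mod 4: 0, 1, ..., 3
The construction assigns one state to each remainder
Number of remainders = 4

4


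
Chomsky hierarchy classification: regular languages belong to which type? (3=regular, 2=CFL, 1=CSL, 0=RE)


Chomsky hierarchy levels:
  Type 3: Regular (DFA/NFA/regex)
  Type 2: Context-free (PDA)
  Type 1: Context-sensitive
  Type 0: Recursively enumerable (TM)
'regular' corresponds to Type 3

3


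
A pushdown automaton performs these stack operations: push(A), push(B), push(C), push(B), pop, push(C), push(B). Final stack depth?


Tracing stack operations:
  push(A) -> stack = [A], depth=1
  push(B) -> stack = [A,B], depth=2
  push(C) -> stack = [A,B,C], depth=3
  push(B) -> stack = [A,B,C,B], depth=4
  pop -> removed B, stack = [A,B,C], depth=3
  push(C) -> stack = [A,B,C,C], depth=4
  push(B) -> stack = [A,B,C,C,B], depth=5
Final depth = 5

5


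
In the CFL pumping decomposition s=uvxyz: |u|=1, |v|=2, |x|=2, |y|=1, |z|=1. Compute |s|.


|s| = |u| + |v| + |x| + |y| + |z|
= 1 + 2 + 2 + 1 + 1
= 3 + 2 + 2
= 5 + 2
= 7

7


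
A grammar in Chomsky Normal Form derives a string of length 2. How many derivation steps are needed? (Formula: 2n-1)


Chomsky Normal Form derivation:
String length n = 2
Each step either:
  - Splits a nonterminal into two (n-1 such steps)
  - Converts a nonterminal to terminal (n such steps)
Total = (n-1) + n = 2n - 1
= 2(2) - 1
= 4 - 1
= 3

3


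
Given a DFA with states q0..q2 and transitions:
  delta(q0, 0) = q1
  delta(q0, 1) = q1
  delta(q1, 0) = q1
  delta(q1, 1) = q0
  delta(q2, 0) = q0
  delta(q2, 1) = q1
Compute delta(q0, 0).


Looking up transition function:
delta(q0, 0) in the table
Row: q0, Column: 0
Result: q1

q1


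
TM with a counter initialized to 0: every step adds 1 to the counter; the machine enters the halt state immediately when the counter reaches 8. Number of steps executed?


Counter starts at 0. Counting sequence:
  Step 1: counter = 1
  Step 2: counter = 2
  Step 3: counter = 3
  Step 4: counter = 4
  Step 5: counter = 5
  Step 6: counter = 6
  Step 7: counter = 7
  Step 8: counter = 8
Counter reached 8 -> halt
Total steps = 8

8


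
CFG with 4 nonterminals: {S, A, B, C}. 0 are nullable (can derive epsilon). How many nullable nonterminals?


Nonterminals: {S, A, B, C}
A nonterminal is nullable if it can derive epsilon
Counting nullable nonterminals: 0
Total nullable = 0

0


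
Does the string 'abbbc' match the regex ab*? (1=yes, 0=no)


Pattern: ab*
String: 'abbbc'
Pattern requires: exactly one 'a' followed by zero or more 'b's
First char is 'a' -> OK
Rest 'bbbc': all b's? No
Result: 0

0


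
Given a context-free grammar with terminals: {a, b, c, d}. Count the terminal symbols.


Terminal symbols: a, b, c, d
Counting each: a (#1), b (#2), c (#3), d (#4)
Total = 4

4


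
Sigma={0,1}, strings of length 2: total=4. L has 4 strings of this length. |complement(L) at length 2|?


Alphabet: {0,1}
String length: 2
Total strings of length 2 = 2^2 = 4
Strings in L = 4
Complement = total - |L|
= 4 - 4
= 0

0


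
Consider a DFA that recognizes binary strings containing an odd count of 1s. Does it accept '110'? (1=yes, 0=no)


DFA has 2 states: q_even (start, accept=no) and q_odd
Processing string '110' character by character:
  Position 0: read '1', 1-count=1 -> q_odd
  Position 1: read '1', 1-count=2 -> q_even
  Position 2: read '0', 1-count=2 -> q_even (no change)
Final state: q_even, total 1s = 2 (even); the DFA requires an odd count -> reject

0


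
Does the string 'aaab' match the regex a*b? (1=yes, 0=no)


Pattern: a*b
String: 'aaab'
Pattern requires: zero or more 'a's followed by exactly one 'b'
Found 3 leading 'a's
Remaining: 'b'
Remaining is exactly 'b' -> match
Result: 1

1


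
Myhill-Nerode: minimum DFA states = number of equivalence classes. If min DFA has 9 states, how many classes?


Myhill-Nerode theorem:
Number of equivalence classes = number of states in minimal DFA
Minimal DFA states = 9
Therefore equivalence classes = 9

9


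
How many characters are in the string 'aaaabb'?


String: 'aaaabb'
Counting characters:
  'a' appears 4 time(s)
  'b' appears 2 time(s)
Total length = 4 + 2 = 6

6


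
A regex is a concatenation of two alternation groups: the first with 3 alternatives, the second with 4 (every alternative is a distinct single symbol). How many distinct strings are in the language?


First group: 3 alternatives
Second group: 4 alternatives
Concatenation: each choice from group 1 pairs with each from group 2
Total = 3 x 4 = 12

12


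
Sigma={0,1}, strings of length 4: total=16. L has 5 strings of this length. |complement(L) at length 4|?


Alphabet: {0,1}
String length: 4
Total strings of length 4 = 2^4 = 16
Strings in L = 5
Complement = total - |L|
= 16 - 5
= 11

11


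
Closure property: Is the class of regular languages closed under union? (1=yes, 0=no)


Regular languages are closed under all standard operations:
- Union: Yes (product construction)
- Intersection: Yes (product construction)
- Complement: Yes (swap accept/reject)
- Concatenation: Yes (NFA construction)
Operation: union -> Closed

1


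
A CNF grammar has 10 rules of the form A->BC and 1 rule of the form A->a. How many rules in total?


CNF allows two rule forms:
  A -> BC (binary): 10 rules
  A -> a (terminal): 1 rule
Total = 10 + 1 = 11

11


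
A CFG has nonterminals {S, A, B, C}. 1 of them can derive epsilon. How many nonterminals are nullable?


Nonterminals: {S, A, B, C}
A nonterminal is nullable if it can derive epsilon
Counting nullable nonterminals: 1
Total nullable = 1

1


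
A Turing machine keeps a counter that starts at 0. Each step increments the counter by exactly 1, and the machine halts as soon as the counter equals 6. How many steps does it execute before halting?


Counter starts at 0. Counting sequence:
  Step 1: counter = 1
  Step 2: counter = 2
  Step 3: counter = 3
  Step 4: counter = 4
  Step 5: counter = 5
  Step 6: counter = 6
Counter reached 6 -> halt
Total steps = 6

6


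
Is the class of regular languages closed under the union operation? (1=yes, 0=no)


Regular languages are closed under:
- Union (DFA product construction)
- Intersection (DFA product construction)
- Complement (swap accept/reject states)
- Concatenation (NFA construction)
- Kleene star (NFA construction)
union is in this list
Therefore: closed

1


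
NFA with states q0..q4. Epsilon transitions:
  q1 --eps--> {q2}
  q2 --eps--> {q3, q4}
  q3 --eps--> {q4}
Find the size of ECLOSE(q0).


Starting from q0
Initialize closure = {q0}
q0 has no outgoing epsilon transitions -> nothing to add
Final closure: {q0}
Size = 1

1


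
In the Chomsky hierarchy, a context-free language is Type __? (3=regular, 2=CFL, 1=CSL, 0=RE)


Chomsky hierarchy levels:
  Type 3: Regular (DFA/NFA/regex)
  Type 2: Context-free (PDA)
  Type 1: Context-sensitive
  Type 0: Recursively enumerable (TM)
'context-free' corresponds to Type 2

2


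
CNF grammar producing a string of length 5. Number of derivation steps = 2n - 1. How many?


Chomsky Normal Form derivation:
String length n = 5
Each step either:
  - Splits a nonterminal into two (n-1 such steps)
  - Converts a nonterminal to terminal (n such steps)
Total = (n-1) + n = 2n - 1
= 2(5) - 1
= 10 - 1
= 9

9


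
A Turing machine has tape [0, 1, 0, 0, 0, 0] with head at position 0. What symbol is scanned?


Tape: [0, 1, 0, 0, 0, 0]
Positions: 0 1 2 3 4 5
Values:    0 1 0 0 0 0
Head at position 0
tape[0] = 0

0


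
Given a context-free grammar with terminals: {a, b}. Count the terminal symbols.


Terminal symbols: a, b
Counting each: a (#1), b (#2)
Total = 2

2


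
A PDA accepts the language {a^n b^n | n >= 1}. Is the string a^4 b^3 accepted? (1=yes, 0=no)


Language requires equal numbers of a's and b's
PDA pushes for each 'a', pops for each 'b'
Number of a's = 4
Number of b's = 3
4 != 3 -> Reject

0


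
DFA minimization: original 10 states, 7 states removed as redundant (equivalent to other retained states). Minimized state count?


Original DFA: 10 states
Redundant states removed: 7
Minimized states = original - removed
= 10 - 7
= 3

3


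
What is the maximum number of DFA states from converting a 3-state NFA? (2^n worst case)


NFA has 3 states
Subset construction: each DFA state = subset of NFA states
Maximum subsets = 2^3
2^3 = 8

8


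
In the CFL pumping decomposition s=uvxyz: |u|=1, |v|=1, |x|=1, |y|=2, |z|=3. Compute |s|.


|s| = |u| + |v| + |x| + |y| + |z|
= 1 + 1 + 1 + 2 + 3
= 2 + 1 + 5
= 3 + 5
= 8

8


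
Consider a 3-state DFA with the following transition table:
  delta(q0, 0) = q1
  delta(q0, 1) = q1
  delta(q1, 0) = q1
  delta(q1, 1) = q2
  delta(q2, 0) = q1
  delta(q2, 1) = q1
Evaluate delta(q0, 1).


Looking up transition function:
delta(q0, 1) in the table
Row: q0, Column: 1
Result: q1

q1


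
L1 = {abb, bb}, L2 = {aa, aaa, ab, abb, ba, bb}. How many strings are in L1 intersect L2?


L1 = {abb, bb}
L2 = {aa, aaa, ab, abb, ba, bb}
Checking each string in L1 against L2:
  'abb': in L2? Yes
  'bb': in L2? Yes
Intersection = {abb, bb}
|L1 ∩ L2| = 2

2


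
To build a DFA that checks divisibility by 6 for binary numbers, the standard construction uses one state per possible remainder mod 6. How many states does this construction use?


Divisibility by 6 is tracked via the remainder mod 6: 0, 1, ..., 5
The construction assigns one state to each remainder
Number of remainders = 6

6


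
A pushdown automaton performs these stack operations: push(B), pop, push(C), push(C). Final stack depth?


Tracing stack operations:
  push(B) -> stack = [B], depth=1
  pop -> removed B, stack = [], depth=0
  push(C) -> stack = [C], depth=1
  push(C) -> stack = [C,C], depth=2
Final depth = 2

2


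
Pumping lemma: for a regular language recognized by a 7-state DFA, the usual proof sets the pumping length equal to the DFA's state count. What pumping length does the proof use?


Pumping lemma for regular languages (standard proof):
Take p = |Q|, the number of DFA states.
Any string of length >= |Q| passes through |Q|+1 states while reading its first |Q| symbols,
so by pigeonhole some state repeats, giving the loop that can be pumped.
Here |Q| = 7
Therefore the proof uses p = 7

7


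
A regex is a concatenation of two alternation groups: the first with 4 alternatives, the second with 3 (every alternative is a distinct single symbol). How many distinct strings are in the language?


First group: 4 alternatives
Second group: 3 alternatives
Concatenation: each choice from group 1 pairs with each from group 2
Total = 4 x 3 = 12

12


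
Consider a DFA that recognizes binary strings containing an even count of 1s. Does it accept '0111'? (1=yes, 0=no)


DFA has 2 states: q_even (start, accept=yes) and q_odd
Processing string '0111' character by character:
  Position 0: read '0', 1-count=0 -> q_even (no change)
  Position 1: read '1', 1-count=1 -> q_odd
  Position 2: read '1', 1-count=2 -> q_even
  Position 3: read '1', 1-count=3 -> q_odd
Final state: q_odd, total 1s = 3 (odd); the DFA requires an even count -> reject

0


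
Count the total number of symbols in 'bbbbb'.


String: 'bbbbb'
Counting characters:
  'b' appears 5 time(s)
Total length = 0 + 5 = 5

5


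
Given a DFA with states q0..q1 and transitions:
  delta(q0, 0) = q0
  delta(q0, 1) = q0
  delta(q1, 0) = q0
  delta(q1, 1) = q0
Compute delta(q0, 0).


Looking up transition function:
delta(q0, 0) in the table
Row: q0, Column: 0
Result: q0

q0


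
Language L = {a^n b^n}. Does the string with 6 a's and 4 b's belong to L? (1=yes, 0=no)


Language requires equal numbers of a's and b's
PDA pushes for each 'a', pops for each 'b'
Number of a's = 6
Number of b's = 4
6 != 4 -> Reject

0


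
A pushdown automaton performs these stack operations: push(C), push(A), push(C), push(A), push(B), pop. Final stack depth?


Tracing stack operations:
  push(C) -> stack = [C], depth=1
  push(A) -> stack = [C,A], depth=2
  push(C) -> stack = [C,A,C], depth=3
  push(A) -> stack = [C,A,C,A], depth=4
  push(B) -> stack = [C,A,C,A,B], depth=5
  pop -> removed B, stack = [C,A,C,A], depth=4
Final depth = 4

4


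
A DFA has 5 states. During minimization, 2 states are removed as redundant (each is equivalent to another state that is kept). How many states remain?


Original DFA: 5 states
Redundant states removed: 2
Minimized states = original - removed
= 5 - 2
= 3

3


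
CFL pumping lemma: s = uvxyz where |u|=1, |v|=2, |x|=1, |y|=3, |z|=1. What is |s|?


|s| = |u| + |v| + |x| + |y| + |z|
= 1 + 2 + 1 + 3 + 1
= 3 + 1 + 4
= 4 + 4
= 8

8


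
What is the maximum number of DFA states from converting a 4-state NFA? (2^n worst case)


NFA has 4 states
Subset construction: each DFA state = subset of NFA states
Maximum subsets = 2^4
2^4 = 16

16


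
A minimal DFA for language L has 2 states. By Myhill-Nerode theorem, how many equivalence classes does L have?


Myhill-Nerode theorem:
Number of equivalence classes = number of states in minimal DFA
Minimal DFA states = 2
Therefore equivalence classes = 2

2


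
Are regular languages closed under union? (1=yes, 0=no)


Regular languages are closed under:
- Union (DFA product construction)
- Intersection (DFA product construction)
- Complement (swap accept/reject states)
- Concatenation (NFA construction)
- Kleene star (NFA construction)
union is in this list
Therefore: closed

1


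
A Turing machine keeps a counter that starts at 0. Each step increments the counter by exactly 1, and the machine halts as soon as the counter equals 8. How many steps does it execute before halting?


Counter starts at 0. Counting sequence:
  Step 1: counter = 1
  Step 2: counter = 2
  Step 3: counter = 3
  Step 4: counter = 4
  Step 5: counter = 5
  Step 6: counter = 6
  Step 7: counter = 7
  Step 8: counter = 8
Counter reached 8 -> halt
Total steps = 8

8


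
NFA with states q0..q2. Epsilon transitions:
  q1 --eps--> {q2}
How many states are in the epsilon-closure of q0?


Starting from q0
Initialize closure = {q0}
q0 has no outgoing epsilon transitions -> nothing to add
Final closure: {q0}
Size = 1

1


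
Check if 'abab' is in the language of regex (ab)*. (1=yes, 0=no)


Pattern: (ab)*
String: 'abab'
Pattern requires: zero or more repetitions of 'ab'
Pairs: ['ab', 'ab']
All pairs are 'ab'? Yes
Result: 1

1


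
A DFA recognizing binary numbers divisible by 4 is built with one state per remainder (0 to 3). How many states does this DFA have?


Divisibility by 4 is tracked via the remainder mod 4: 0, 1, ..., 3
The construction assigns one state to each remainder
Number of remainders = 4

4


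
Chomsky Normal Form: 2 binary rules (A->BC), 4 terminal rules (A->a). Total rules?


CNF allows two rule forms:
  A -> BC (binary): 2 rules
  A -> a (terminal): 4 rules
Total = 2 + 4 = 6

6


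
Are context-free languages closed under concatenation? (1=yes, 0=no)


CFL closure properties:
  Closed under: union, concatenation, Kleene star
  NOT closed under: intersection, complement
Operation 'concatenation' is in closed list -> Yes (closed)

1


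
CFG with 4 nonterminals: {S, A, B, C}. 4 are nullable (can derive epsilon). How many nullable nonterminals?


Nonterminals: {S, A, B, C}
A nonterminal is nullable if it can derive epsilon
Counting nullable nonterminals: 4
Total nullable = 4

4


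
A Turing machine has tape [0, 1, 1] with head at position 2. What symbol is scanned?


Tape: [0, 1, 1]
Positions: 0 1 2
Values:    0 1 1
Head at position 2
tape[2] = 1

1


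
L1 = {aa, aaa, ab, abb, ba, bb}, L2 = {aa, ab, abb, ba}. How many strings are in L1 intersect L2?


L1 = {aa, aaa, ab, abb, ba, bb}
L2 = {aa, ab, abb, ba}
Checking each string in L1 against L2:
  'aa': in L2? Yes
  'aaa': in L2? No
  'ab': in L2? Yes
  'abb': in L2? Yes
  'ba': in L2? Yes
  'bb': in L2? No
Intersection = {aa, ab, abb, ba}
|L1 ∩ L2| = 4

4


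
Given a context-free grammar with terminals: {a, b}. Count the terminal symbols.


Terminal symbols: a, b
Counting each: a (#1), b (#2)
Total = 2

2


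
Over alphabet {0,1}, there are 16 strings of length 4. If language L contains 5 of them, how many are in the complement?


Alphabet: {0,1}
String length: 4
Total strings of length 4 = 2^4 = 16
Strings in L = 5
Complement = total - |L|
= 16 - 5
= 11

11


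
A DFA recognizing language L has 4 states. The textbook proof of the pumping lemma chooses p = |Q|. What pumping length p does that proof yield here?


Pumping lemma for regular languages (standard proof):
Take p = |Q|, the number of DFA states.
Any string of length >= |Q| passes through |Q|+1 states while reading its first |Q| symbols,
so by pigeonhole some state repeats, giving the loop that can be pumped.
Here |Q| = 4
Therefore the proof uses p = 4

4


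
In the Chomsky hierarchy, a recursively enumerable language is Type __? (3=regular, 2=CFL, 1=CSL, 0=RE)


Chomsky hierarchy levels:
  Type 3: Regular (DFA/NFA/regex)
  Type 2: Context-free (PDA)
  Type 1: Context-sensitive
  Type 0: Recursively enumerable (TM)
'recursively enumerable' corresponds to Type 0

0


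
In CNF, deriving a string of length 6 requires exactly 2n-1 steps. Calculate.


Chomsky Normal Form derivation:
String length n = 6
Each step either:
  - Splits a nonterminal into two (n-1 such steps)
  - Converts a nonterminal to terminal (n such steps)
Total = (n-1) + n = 2n - 1
= 2(6) - 1
= 12 - 1
= 11

11


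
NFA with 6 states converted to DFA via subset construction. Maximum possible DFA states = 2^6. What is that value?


NFA has 6 states
Subset construction: each DFA state = subset of NFA states
Maximum subsets = 2^6
2^6 = 64

64


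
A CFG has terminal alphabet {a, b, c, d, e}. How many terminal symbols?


Terminal symbols: a, b, c, d, e
Counting each: a (#1), b (#2), c (#3), d (#4), e (#5)
Total = 5

5


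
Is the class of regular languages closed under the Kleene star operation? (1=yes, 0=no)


Regular languages are closed under:
- Union (DFA product construction)
- Intersection (DFA product construction)
- Complement (swap accept/reject states)
- Concatenation (NFA construction)
- Kleene star (NFA construction)
Kleene star is in this list
Therefore: closed

1


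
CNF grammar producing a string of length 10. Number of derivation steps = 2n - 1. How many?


Chomsky Normal Form derivation:
String length n = 10
Each step either:
  - Splits a nonterminal into two (n-1 such steps)
  - Converts a nonterminal to terminal (n such steps)
Total = (n-1) + n = 2n - 1
= 2(10) - 1
= 20 - 1
= 19

19


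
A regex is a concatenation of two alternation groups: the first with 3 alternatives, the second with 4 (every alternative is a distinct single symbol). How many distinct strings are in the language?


First group: 3 alternatives
Second group: 4 alternatives
Concatenation: each choice from group 1 pairs with each from group 2
Total = 3 x 4 = 12

12


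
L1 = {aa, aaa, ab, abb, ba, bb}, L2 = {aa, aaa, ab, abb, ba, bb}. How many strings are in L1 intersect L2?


L1 = {aa, aaa, ab, abb, ba, bb}
L2 = {aa, aaa, ab, abb, ba, bb}
Checking each string in L1 against L2:
  'aa': in L2? Yes
  'aaa': in L2? Yes
  'ab': in L2? Yes
  'abb': in L2? Yes
  'ba': in L2? Yes
  'bb': in L2? Yes
Intersection = {aa, aaa, ab, abb, ba, bb}
|L1 ∩ L2| = 6

6


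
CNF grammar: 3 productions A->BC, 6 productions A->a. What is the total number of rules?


CNF allows two rule forms:
  A -> BC (binary): 3 rules
  A -> a (terminal): 6 rules
Total = 3 + 6 = 9

9


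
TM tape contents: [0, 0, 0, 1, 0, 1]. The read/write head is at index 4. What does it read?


Tape: [0, 0, 0, 1, 0, 1]
Positions: 0 1 2 3 4 5
Values:    0 0 0 1 0 1
Head at position 4
tape[4] = 0

0


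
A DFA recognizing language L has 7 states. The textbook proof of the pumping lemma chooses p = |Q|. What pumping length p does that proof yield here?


Pumping lemma for regular languages (standard proof):
Take p = |Q|, the number of DFA states.
Any string of length >= |Q| passes through |Q|+1 states while reading its first |Q| symbols,
so by pigeonhole some state repeats, giving the loop that can be pumped.
Here |Q| = 7
Therefore the proof uses p = 7

7


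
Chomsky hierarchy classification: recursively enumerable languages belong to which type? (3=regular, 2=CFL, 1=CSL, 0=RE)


Chomsky hierarchy levels:
  Type 3: Regular (DFA/NFA/regex)
  Type 2: Context-free (PDA)
  Type 1: Context-sensitive
  Type 0: Recursively enumerable (TM)
'recursively enumerable' corresponds to Type 0

0


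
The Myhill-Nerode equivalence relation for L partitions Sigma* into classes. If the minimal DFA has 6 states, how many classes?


Myhill-Nerode theorem:
Number of equivalence classes = number of states in minimal DFA
Minimal DFA states = 6
Therefore equivalence classes = 6

6


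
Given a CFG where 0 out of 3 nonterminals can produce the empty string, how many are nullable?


Nonterminals: {S, A, B}
A nonterminal is nullable if it can derive epsilon
Counting nullable nonterminals: 0
Total nullable = 0

0


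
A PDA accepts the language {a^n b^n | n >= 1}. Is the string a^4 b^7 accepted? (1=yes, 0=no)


Language requires equal numbers of a's and b's
PDA pushes for each 'a', pops for each 'b'
Number of a's = 4
Number of b's = 7
4 != 7 -> Reject

0


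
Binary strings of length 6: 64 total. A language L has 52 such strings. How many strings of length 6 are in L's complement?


Alphabet: {0,1}
String length: 6
Total strings of length 6 = 2^6 = 64
Strings in L = 52
Complement = total - |L|
= 64 - 52
= 12

12


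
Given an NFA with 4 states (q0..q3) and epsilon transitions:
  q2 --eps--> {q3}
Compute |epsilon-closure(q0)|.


Starting from q0
Initialize closure = {q0}
q0 has no outgoing epsilon transitions -> nothing to add
Final closure: {q0}
Size = 1

1


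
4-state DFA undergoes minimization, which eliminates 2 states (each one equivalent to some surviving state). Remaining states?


Original DFA: 4 states
Redundant states removed: 2
Minimized states = original - removed
= 4 - 2
= 2

2


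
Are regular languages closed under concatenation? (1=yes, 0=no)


Regular languages are closed under all standard operations:
- Union: Yes (product construction)
- Intersection: Yes (product construction)
- Complement: Yes (swap accept/reject)
- Concatenation: Yes (NFA construction)
Operation: concatenation -> Closed

1


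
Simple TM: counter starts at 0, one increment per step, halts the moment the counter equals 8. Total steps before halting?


Counter starts at 0. Counting sequence:
  Step 1: counter = 1
  Step 2: counter = 2
  Step 3: counter = 3
  Step 4: counter = 4
  Step 5: counter = 5
  Step 6: counter = 6
  Step 7: counter = 7
  Step 8: counter = 8
Counter reached 8 -> halt
Total steps = 8

8


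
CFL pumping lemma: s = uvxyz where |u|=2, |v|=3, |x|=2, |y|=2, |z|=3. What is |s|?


|s| = |u| + |v| + |x| + |y| + |z|
= 2 + 3 + 2 + 2 + 3
= 5 + 2 + 5
= 7 + 5
= 12

12


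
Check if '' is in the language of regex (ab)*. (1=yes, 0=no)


Pattern: (ab)*
String: ''
Pattern requires: zero or more repetitions of 'ab'
Pairs: []
All pairs are 'ab'? Yes
Result: 1

1


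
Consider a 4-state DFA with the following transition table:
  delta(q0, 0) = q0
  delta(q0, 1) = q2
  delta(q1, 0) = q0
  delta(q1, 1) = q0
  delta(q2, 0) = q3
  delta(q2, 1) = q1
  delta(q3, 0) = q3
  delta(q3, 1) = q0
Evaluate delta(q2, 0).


Looking up transition function:
delta(q2, 0) in the table
Row: q2, Column: 0
Result: q3

q3


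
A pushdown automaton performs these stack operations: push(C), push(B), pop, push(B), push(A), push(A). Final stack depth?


Tracing stack operations:
  push(C) -> stack = [C], depth=1
  push(B) -> stack = [C,B], depth=2
  pop -> removed B, stack = [C], depth=1
  push(B) -> stack = [C,B], depth=2
  push(A) -> stack = [C,B,A], depth=3
  push(A) -> stack = [C,B,A,A], depth=4
Final depth = 4

4


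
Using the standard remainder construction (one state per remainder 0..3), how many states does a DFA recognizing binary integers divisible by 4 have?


Divisibility by 4 is tracked via the remainder mod 4: 0, 1, ..., 3
The construction assigns one state to each remainder
Number of remainders = 4

4


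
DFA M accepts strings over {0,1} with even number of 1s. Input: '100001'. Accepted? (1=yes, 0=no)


DFA has 2 states: q_even (start, accept=yes) and q_odd
Processing string '100001' character by character:
  Position 0: read '1', 1-count=1 -> q_odd
  Position 1: read '0', 1-count=1 -> q_odd (no change)
  Position 2: read '0', 1-count=1 -> q_odd (no change)
  Position 3: read '0', 1-count=1 -> q_odd (no change)
  Position 4: read '0', 1-count=1 -> q_odd (no change)
  Position 5: read '1', 1-count=2 -> q_even
Final state: q_even, total 1s = 2 (even); the DFA requires an even count -> accept

1


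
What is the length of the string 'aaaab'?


String: 'aaaab'
Counting characters:
  'a' appears 4 time(s)
  'b' appears 1 time(s)
Total length = 4 + 1 = 5

5


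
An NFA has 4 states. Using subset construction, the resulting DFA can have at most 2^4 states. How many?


NFA has 4 states
Subset construction: each DFA state = subset of NFA states
Maximum subsets = 2^4
2^4 = 16

16


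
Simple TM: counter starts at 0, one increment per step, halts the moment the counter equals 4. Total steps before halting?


Counter starts at 0. Counting sequence:
  Step 1: counter = 1
  Step 2: counter = 2
  Step 3: counter = 3
  Step 4: counter = 4
Counter reached 4 -> halt
Total steps = 4

4


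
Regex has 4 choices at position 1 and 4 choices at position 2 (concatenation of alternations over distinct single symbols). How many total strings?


First group: 4 alternatives
Second group: 4 alternatives
Concatenation: each choice from group 1 pairs with each from group 2
Total = 4 x 4 = 16

16


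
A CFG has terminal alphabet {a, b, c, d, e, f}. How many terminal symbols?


Terminal symbols: a, b, c, d, e, f
Counting each: a (#1), b (#2), c (#3), d (#4), e (#5), f (#6)
Total = 6

6


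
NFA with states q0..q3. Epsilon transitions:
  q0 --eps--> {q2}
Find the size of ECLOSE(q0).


Starting from q0
Initialize closure = {q0}
Follow epsilon from q0 -> add q2
Final closure: {q0, q2}
Size = 2

2


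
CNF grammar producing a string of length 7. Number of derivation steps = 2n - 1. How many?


Chomsky Normal Form derivation:
String length n = 7
Each step either:
  - Splits a nonterminal into two (n-1 such steps)
  - Converts a nonterminal to terminal (n such steps)
Total = (n-1) + n = 2n - 1
= 2(7) - 1
= 14 - 1
= 13

13


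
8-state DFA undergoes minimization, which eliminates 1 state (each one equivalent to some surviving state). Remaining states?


Original DFA: 8 states
Redundant states removed: 1
Minimized states = original - removed
= 8 - 1
= 7

7


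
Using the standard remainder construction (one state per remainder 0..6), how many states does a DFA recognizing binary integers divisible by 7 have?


Divisibility by 7 is tracked via the remainder mod 7: 0, 1, ..., 6
The construction assigns one state to each remainder
Number of remainders = 7

7


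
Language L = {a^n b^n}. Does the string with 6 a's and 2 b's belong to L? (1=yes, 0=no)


Language requires equal numbers of a's and b's
PDA pushes for each 'a', pops for each 'b'
Number of a's = 6
Number of b's = 2
6 != 2 -> Reject

0


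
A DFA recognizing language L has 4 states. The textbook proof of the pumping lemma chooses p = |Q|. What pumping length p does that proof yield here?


Pumping lemma for regular languages (standard proof):
Take p = |Q|, the number of DFA states.
Any string of length >= |Q| passes through |Q|+1 states while reading its first |Q| symbols,
so by pigeonhole some state repeats, giving the loop that can be pumped.
Here |Q| = 4
Therefore the proof uses p = 4

4
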